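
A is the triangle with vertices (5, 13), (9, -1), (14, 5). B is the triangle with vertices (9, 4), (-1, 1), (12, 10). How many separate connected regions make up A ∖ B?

2

A ∖ B splits into 2 disjoint pieces (area 12.1247, area 24.2702).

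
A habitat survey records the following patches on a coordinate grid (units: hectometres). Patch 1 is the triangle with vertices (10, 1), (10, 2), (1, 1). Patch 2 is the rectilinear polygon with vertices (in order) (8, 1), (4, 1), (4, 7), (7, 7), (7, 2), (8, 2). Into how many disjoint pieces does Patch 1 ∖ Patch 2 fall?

2

Patch 1 ∖ Patch 2 splits into 2 disjoint pieces (area 1.7778, area 0.5).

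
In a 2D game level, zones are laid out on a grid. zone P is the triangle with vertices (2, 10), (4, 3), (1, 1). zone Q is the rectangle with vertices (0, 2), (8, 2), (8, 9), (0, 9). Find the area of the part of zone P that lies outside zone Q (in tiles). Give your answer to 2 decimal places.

|zone P| = 12.5, |zone P∩zone Q| = 11.6071.
|zone P ∖ zone Q| = |zone P| − |zone P∩zone Q| = 12.5 − 11.6071 = 0.89.

0.89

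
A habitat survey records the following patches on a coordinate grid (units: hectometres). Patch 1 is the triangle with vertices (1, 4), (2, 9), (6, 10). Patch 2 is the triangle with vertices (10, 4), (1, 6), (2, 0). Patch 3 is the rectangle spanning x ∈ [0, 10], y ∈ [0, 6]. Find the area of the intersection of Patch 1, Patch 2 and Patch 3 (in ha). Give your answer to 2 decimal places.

0.93

The intersection is the polygon with vertices (2.406,5.688), (1.278,4.333), (1.182,4.909), (1.383,5.915).
By the shoelace formula its area is 0.93.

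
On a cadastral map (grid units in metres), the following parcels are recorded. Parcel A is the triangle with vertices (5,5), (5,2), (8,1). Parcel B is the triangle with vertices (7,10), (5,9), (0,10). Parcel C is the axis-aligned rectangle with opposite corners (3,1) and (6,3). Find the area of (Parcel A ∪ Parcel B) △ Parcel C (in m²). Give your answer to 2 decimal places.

11.67

|Parcel A ∪ Parcel B| = 8.
|(Parcel A ∪ Parcel B) ∩ Parcel C| = 1.1667.
|(Parcel A ∪ Parcel B) △ Parcel C| = 8 + 6 − 2.3333 = 11.67.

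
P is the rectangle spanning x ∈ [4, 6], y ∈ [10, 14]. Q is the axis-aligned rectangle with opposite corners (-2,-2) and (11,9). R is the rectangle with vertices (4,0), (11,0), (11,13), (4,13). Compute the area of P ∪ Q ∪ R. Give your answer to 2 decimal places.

173.00

By inclusion–exclusion:
Individual areas: |P| = 8, |Q| = 143, |R| = 91.
|P∩Q| = 0 (no overlap).
|P∩R|: x∈[4,6], y∈[10,13] → 2·3 = 6.
|Q∩R|: x∈[4,11], y∈[0,9] → 7·9 = 63.
|P∩Q∩R| = 0.
|P ∪ Q ∪ R| = 242 − 69 + 0 = 173.00.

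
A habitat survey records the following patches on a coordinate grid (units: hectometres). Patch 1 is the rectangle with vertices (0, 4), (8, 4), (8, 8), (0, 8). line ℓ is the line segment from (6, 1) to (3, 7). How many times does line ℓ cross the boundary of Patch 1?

1

The segment meets the boundary at (4.5,4).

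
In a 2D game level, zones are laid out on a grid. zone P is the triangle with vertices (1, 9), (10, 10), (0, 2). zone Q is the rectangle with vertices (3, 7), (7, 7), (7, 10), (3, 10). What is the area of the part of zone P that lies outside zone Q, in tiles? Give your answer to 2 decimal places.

|zone P| = 31, |zone P∩zone Q| = 9.5528.
|zone P ∖ zone Q| = |zone P| − |zone P∩zone Q| = 31 − 9.5528 = 21.45.

21.45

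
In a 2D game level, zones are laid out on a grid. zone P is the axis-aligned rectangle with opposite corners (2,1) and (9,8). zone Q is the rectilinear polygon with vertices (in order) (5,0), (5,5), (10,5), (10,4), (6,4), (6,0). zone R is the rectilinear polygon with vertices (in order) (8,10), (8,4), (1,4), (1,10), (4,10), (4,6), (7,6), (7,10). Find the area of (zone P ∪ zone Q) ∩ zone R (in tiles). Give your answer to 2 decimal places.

The region (zone P ∪ zone Q) ∩ zone R is the polygon with vertices (2,8), (4,8), (4,6), (7,6), (7,8), (8,8), (8,4), (2,4).
By the shoelace formula its area is 18.00.

18.00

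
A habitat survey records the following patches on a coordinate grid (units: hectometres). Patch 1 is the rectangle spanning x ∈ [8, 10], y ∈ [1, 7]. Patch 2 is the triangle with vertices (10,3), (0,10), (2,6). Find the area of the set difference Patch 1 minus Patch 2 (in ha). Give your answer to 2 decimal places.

11.35

|Patch 1| = 12, |Patch 1∩Patch 2| = 0.65.
|Patch 1 ∖ Patch 2| = |Patch 1| − |Patch 1∩Patch 2| = 12 − 0.65 = 11.35.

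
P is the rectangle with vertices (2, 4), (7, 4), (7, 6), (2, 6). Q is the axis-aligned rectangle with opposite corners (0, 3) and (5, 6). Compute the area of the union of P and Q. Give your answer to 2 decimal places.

By inclusion–exclusion:
Individual areas: |P| = 10, |Q| = 15.
|P∩Q|: x∈[2,5], y∈[4,6] → 3·2 = 6.
|P ∪ Q| = 25 − 6 = 19.00.

19.00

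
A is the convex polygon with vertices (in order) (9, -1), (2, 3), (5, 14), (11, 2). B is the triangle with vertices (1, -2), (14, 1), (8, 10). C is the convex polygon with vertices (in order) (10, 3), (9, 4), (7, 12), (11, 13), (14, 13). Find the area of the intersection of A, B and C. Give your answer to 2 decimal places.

The intersection is the polygon with vertices (10.222,3.556), (10,3), (9,4), (8,8).
By the shoelace formula its area is 2.61.

2.61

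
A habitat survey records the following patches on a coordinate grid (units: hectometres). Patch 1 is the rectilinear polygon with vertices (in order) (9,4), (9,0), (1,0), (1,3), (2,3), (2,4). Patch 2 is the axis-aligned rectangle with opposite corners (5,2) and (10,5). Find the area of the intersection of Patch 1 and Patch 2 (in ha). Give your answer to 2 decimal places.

8.00

The intersection is the polygon with vertices (9,2), (5,2), (5,4), (9,4).
By the shoelace formula its area is 8.00.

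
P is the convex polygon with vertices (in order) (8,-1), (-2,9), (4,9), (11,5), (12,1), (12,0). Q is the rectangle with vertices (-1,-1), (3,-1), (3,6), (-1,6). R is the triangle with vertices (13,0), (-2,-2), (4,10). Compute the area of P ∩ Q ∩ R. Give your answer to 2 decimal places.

The intersection is the polygon with vertices (3,6), (3,4), (1.667,5.333), (2,6).
By the shoelace formula its area is 1.67.

1.67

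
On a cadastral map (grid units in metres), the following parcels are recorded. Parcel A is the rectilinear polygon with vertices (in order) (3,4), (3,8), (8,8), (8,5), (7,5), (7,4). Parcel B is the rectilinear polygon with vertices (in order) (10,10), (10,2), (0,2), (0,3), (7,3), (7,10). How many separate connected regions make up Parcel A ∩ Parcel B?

Parcel A ∩ Parcel B is a single connected region.

1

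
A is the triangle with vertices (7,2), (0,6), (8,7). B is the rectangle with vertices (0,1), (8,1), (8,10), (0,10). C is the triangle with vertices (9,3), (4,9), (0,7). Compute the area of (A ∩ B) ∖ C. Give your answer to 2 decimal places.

|A ∩ B| = 19.5.
|(A ∩ B) ∩ C| = 7.613.
|(A ∩ B) ∖ C| = 19.5 − 7.613 = 11.89.

11.89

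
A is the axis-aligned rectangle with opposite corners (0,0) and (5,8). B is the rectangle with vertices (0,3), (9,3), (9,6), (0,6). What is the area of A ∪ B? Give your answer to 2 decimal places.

By inclusion–exclusion:
Individual areas: |A| = 40, |B| = 27.
|A∩B|: x∈[0,5], y∈[3,6] → 5·3 = 15.
|A ∪ B| = 67 − 15 = 52.00.

52.00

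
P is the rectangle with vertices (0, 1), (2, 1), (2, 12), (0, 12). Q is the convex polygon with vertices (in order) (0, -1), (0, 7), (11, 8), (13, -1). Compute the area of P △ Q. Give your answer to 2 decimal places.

100.14

|P| = 22, |Q| = 102.5, |P∩Q| = 12.1818.
|P △ Q| = |P| + |Q| − 2·|P∩Q| = 22 + 102.5 − 24.3636 = 100.14.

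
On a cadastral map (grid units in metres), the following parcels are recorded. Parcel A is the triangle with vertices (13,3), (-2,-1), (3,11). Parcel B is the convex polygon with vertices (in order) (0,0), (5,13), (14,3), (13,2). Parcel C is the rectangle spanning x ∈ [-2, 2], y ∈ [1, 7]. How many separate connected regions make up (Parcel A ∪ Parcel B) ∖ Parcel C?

(Parcel A ∪ Parcel B) ∖ Parcel C is a single connected region.

1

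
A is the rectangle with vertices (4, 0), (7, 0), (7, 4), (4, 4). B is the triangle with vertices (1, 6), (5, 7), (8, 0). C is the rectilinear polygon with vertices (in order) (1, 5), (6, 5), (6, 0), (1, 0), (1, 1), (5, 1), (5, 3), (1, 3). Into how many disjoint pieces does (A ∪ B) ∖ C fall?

(A ∪ B) ∖ C splits into 3 disjoint pieces (area 4.8333, area 2, area 6.2738).

3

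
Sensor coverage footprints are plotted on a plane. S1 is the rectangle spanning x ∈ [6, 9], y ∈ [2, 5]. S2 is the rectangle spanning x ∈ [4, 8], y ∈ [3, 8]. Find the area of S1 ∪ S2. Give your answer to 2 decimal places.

25.00

By inclusion–exclusion:
Individual areas: |S1| = 9, |S2| = 20.
|S1∩S2|: x∈[6,8], y∈[3,5] → 2·2 = 4.
|S1 ∪ S2| = 29 − 4 = 25.00.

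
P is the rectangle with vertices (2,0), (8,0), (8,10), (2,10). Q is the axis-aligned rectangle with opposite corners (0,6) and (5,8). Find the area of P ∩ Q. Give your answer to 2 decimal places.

|P∩Q|: x∈[2,5], y∈[6,8] → 3·2 = 6.

6.00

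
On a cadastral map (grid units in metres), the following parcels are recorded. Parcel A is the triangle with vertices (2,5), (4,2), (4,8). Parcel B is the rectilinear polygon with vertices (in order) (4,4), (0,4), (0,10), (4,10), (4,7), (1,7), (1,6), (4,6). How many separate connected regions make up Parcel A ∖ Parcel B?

2

Parcel A ∖ Parcel B splits into 2 disjoint pieces (area 1.3333, area 1).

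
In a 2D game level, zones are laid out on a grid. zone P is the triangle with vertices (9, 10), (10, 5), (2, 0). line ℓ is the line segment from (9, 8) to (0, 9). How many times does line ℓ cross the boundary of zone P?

The segment meets the boundary at (7.701,8.144).

1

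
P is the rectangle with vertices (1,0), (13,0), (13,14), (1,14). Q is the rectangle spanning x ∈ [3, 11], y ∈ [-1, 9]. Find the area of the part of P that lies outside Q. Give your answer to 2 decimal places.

96.00

|P∩Q|: x∈[3,11], y∈[0,9] → 8·9 = 72.
|P| = 168.
|P ∖ Q| = |P| − |P∩Q| = 168 − 72 = 96.00.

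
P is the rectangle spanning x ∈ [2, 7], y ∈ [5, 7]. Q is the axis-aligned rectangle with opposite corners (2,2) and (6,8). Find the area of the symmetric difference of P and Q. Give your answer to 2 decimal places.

18.00

|P∩Q|: x∈[2,6], y∈[5,7] → 4·2 = 8.
|P △ Q| = |P| + |Q| − 2·|P∩Q| = 10 + 24 − 16 = 18.00.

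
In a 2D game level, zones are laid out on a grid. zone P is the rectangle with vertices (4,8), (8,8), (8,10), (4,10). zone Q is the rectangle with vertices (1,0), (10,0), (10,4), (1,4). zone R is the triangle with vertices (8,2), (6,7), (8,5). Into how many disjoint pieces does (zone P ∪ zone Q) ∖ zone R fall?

2

(zone P ∪ zone Q) ∖ zone R splits into 2 disjoint pieces (area 8, area 35.2).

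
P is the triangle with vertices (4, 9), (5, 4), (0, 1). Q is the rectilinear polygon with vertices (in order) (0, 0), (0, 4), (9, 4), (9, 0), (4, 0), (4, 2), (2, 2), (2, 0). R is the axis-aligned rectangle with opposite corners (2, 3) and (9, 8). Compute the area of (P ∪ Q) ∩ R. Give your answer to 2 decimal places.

15.15

The region (P ∪ Q) ∩ R is the polygon with vertices (9,4), (9,3), (2,3), (2,5), (3.5,8), (4.2,8), (5,4).
By the shoelace formula its area is 15.15.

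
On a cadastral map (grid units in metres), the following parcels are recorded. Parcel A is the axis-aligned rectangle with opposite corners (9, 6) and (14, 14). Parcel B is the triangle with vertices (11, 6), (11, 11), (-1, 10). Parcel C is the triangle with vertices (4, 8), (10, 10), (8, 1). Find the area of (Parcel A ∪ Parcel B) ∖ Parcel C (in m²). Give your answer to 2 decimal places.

52.03

|Parcel A ∪ Parcel B| = 60.8333.
|(Parcel A ∪ Parcel B) ∩ Parcel C| = 8.8056.
|(Parcel A ∪ Parcel B) ∖ Parcel C| = 60.8333 − 8.8056 = 52.03.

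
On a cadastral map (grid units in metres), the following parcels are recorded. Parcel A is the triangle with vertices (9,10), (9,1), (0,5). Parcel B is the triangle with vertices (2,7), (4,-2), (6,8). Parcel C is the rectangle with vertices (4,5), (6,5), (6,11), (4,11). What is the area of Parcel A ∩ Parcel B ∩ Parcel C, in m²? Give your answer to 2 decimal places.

The intersection is the polygon with vertices (4.909,7.727), (6,8), (5.4,5), (4,5), (4,7.222).
By the shoelace formula its area is 4.47.

4.47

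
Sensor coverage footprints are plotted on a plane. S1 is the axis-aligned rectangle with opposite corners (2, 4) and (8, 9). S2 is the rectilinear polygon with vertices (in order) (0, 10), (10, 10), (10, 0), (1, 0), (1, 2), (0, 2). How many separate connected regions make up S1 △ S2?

1

S1 △ S2 is a single connected region.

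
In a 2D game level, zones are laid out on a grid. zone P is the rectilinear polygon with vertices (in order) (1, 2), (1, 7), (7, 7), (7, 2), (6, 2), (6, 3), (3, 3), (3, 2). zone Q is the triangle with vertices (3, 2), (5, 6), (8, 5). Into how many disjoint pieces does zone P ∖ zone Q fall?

2

zone P ∖ zone Q splits into 2 disjoint pieces (area 18.4167, area 2.6333).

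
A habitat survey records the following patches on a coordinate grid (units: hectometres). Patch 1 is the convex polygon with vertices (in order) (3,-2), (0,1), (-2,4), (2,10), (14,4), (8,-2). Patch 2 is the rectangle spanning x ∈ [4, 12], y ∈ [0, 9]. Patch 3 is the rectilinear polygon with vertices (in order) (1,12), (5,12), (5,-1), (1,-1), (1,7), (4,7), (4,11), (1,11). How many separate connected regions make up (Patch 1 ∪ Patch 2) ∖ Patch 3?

(Patch 1 ∪ Patch 2) ∖ Patch 3 splits into 2 disjoint pieces (area 20.5, area 76.5).

2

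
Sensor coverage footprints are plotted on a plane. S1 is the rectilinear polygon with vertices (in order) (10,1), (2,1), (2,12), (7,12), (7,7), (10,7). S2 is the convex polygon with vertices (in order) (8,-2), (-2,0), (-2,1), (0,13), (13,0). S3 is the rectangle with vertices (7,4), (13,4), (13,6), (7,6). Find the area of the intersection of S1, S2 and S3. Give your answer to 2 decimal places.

2.00

The intersection is the polygon with vertices (9,4), (7,4), (7,6).
By the shoelace formula its area is 2.00.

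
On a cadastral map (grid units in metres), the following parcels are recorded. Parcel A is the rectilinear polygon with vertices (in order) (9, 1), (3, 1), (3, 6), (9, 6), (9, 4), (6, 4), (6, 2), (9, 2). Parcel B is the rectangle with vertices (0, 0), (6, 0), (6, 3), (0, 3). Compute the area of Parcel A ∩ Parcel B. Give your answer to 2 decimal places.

The intersection is the polygon with vertices (3,1), (3,3), (6,3), (6,2), (6,1).
By the shoelace formula its area is 6.00.

6.00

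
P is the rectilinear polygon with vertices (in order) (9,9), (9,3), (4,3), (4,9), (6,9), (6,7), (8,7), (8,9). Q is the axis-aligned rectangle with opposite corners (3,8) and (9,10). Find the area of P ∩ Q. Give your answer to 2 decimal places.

3.00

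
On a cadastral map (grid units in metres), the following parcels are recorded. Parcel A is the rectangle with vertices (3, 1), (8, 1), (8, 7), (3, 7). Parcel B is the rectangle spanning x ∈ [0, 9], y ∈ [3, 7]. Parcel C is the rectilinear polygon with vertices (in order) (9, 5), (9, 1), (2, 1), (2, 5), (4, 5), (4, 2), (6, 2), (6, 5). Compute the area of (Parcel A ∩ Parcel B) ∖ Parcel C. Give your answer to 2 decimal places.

14.00

|Parcel A ∩ Parcel B| = 20.
|(Parcel A ∩ Parcel B) ∩ Parcel C| = 6.
|(Parcel A ∩ Parcel B) ∖ Parcel C| = 20 − 6 = 14.00.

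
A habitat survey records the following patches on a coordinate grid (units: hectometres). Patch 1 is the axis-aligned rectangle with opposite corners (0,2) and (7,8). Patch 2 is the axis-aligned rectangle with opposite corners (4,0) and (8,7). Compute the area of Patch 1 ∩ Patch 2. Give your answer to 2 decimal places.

15.00

|Patch 1∩Patch 2|: x∈[4,7], y∈[2,7] → 3·5 = 15.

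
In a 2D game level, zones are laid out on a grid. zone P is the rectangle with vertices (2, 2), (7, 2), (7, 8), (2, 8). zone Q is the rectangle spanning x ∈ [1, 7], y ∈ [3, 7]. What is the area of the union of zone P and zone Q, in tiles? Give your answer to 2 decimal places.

34.00

By inclusion–exclusion:
Individual areas: |zone P| = 30, |zone Q| = 24.
|zone P∩zone Q|: x∈[2,7], y∈[3,7] → 5·4 = 20.
|zone P ∪ zone Q| = 54 − 20 = 34.00.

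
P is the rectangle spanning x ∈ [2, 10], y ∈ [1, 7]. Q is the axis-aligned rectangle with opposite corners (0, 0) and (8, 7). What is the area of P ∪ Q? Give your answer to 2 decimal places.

68.00

By inclusion–exclusion:
Individual areas: |P| = 48, |Q| = 56.
|P∩Q|: x∈[2,8], y∈[1,7] → 6·6 = 36.
|P ∪ Q| = 104 − 36 = 68.00.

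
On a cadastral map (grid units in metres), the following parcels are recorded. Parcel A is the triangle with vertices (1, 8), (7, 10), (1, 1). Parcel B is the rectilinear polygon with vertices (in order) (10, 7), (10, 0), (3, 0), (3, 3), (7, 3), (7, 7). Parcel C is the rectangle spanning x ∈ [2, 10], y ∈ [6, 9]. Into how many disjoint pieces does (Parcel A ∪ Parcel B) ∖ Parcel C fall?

3

(Parcel A ∪ Parcel B) ∖ Parcel C splits into 3 disjoint pieces (area 1.1667, area 10.5, area 30).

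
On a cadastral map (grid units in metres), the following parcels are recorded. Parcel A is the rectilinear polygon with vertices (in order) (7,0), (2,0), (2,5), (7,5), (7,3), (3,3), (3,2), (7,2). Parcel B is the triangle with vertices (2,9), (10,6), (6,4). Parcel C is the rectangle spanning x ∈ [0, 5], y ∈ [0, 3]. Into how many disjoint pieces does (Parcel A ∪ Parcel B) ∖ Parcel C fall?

2

(Parcel A ∪ Parcel B) ∖ Parcel C splits into 2 disjoint pieces (area 22.85, area 4).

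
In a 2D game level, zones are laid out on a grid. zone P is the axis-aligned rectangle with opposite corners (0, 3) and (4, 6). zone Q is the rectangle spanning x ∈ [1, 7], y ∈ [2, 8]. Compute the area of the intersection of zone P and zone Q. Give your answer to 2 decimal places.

|zone P∩zone Q|: x∈[1,4], y∈[3,6] → 3·3 = 9.

9.00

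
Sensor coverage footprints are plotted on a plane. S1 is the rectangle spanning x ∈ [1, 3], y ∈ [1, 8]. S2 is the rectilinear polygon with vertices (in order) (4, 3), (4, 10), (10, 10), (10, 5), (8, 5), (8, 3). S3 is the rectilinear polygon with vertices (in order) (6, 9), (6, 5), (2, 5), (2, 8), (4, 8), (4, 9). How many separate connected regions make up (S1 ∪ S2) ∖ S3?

2

(S1 ∪ S2) ∖ S3 splits into 2 disjoint pieces (area 11, area 30).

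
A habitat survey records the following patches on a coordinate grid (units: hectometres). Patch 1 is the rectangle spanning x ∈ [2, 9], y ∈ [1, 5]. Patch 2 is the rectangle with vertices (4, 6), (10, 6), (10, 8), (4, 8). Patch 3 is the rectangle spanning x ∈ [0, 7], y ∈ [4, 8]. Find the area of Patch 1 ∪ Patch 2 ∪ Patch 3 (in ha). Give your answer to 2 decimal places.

By inclusion–exclusion:
Individual areas: |Patch 1| = 28, |Patch 2| = 12, |Patch 3| = 28.
|Patch 1∩Patch 2| = 0 (no overlap).
|Patch 1∩Patch 3|: x∈[2,7], y∈[4,5] → 5·1 = 5.
|Patch 2∩Patch 3|: x∈[4,7], y∈[6,8] → 3·2 = 6.
|Patch 1∩Patch 2∩Patch 3| = 0.
|Patch 1 ∪ Patch 2 ∪ Patch 3| = 68 − 11 + 0 = 57.00.

57.00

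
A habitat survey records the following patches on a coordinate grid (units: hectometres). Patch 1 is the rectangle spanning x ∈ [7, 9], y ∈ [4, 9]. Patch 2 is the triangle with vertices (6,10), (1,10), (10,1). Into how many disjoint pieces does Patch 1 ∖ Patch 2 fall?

1

Patch 1 ∖ Patch 2 is a single connected region.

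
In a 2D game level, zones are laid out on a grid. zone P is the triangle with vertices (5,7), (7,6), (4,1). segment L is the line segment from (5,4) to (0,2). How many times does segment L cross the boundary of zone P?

The segment meets the boundary at (4.464,3.786).

1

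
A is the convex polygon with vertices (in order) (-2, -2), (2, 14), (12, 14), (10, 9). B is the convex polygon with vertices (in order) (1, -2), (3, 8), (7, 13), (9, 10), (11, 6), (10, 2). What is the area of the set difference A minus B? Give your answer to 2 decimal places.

61.78

|A| = 99, |A∩B| = 37.2224.
|A ∖ B| = |A| − |A∩B| = 99 − 37.2224 = 61.78.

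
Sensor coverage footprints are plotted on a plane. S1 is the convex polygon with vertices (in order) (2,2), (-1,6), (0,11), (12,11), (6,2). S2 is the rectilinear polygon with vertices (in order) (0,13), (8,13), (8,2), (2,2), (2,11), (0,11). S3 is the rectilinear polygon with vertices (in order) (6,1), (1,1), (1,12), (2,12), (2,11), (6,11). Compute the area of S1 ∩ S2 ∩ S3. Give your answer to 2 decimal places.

36.00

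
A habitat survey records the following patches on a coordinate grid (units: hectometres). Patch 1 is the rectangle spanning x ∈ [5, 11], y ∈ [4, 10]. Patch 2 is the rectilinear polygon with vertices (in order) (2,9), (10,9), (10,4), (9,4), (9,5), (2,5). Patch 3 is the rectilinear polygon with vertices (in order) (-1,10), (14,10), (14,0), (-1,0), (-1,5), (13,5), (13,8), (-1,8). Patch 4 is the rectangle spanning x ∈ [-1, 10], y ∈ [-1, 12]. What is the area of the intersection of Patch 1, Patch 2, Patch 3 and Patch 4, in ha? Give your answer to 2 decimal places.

6.00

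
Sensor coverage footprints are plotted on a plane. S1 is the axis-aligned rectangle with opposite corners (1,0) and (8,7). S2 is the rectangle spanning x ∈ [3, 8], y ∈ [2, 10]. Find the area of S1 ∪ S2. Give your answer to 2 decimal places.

64.00

By inclusion–exclusion:
Individual areas: |S1| = 49, |S2| = 40.
|S1∩S2|: x∈[3,8], y∈[2,7] → 5·5 = 25.
|S1 ∪ S2| = 89 − 25 = 64.00.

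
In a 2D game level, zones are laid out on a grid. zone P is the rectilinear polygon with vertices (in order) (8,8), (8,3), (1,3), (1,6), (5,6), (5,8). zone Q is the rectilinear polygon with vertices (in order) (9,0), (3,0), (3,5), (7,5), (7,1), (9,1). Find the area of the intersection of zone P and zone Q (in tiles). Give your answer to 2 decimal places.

8.00

The intersection is the polygon with vertices (3,3), (3,5), (7,5), (7,3).
By the shoelace formula its area is 8.00.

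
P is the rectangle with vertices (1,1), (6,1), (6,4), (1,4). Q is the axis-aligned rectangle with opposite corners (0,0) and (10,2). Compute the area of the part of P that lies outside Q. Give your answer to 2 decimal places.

10.00

|P∩Q|: x∈[1,6], y∈[1,2] → 5·1 = 5.
|P| = 15.
|P ∖ Q| = |P| − |P∩Q| = 15 − 5 = 10.00.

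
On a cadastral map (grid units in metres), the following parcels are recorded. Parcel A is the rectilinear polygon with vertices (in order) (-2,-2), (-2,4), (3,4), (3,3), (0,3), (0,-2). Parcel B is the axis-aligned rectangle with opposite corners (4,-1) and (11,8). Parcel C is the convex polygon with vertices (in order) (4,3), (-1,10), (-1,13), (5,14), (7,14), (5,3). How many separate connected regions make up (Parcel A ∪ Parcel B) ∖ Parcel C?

(Parcel A ∪ Parcel B) ∖ Parcel C splits into 2 disjoint pieces (area 15, area 55.7273).

2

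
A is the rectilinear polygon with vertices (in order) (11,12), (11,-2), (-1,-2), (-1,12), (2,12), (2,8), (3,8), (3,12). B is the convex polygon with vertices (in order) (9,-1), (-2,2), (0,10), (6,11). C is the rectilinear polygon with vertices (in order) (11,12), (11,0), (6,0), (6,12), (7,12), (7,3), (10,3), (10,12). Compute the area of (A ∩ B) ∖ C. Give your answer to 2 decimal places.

|A ∩ B| = 79.947.
|(A ∩ B) ∩ C| = 13.125.
|(A ∩ B) ∖ C| = 79.947 − 13.125 = 66.82.

66.82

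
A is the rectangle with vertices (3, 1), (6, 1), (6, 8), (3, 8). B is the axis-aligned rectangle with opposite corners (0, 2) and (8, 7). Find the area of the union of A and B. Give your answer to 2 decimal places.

46.00

By inclusion–exclusion:
Individual areas: |A| = 21, |B| = 40.
|A∩B|: x∈[3,6], y∈[2,7] → 3·5 = 15.
|A ∪ B| = 61 − 15 = 46.00.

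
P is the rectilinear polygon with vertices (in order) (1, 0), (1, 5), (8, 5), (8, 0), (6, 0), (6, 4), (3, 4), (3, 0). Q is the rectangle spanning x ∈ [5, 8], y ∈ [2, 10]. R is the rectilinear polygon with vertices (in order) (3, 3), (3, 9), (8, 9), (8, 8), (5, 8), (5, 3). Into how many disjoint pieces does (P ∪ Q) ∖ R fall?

3

(P ∪ Q) ∖ R splits into 3 disjoint pieces (area 10, area 22, area 3).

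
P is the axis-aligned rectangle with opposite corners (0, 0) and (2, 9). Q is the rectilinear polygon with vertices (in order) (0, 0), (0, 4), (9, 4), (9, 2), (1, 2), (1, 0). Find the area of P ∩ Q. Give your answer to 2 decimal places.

6.00

The intersection is the polygon with vertices (2,2), (1,2), (1,0), (0,0), (0,4), (2,4).
By the shoelace formula its area is 6.00.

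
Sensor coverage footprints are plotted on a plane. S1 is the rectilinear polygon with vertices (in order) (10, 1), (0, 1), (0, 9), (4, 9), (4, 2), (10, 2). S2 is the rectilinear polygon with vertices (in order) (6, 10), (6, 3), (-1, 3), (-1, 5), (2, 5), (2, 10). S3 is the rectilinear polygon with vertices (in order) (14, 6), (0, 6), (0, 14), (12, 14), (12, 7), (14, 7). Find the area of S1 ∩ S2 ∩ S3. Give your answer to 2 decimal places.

The intersection is the polygon with vertices (2,9), (4,9), (4,6), (2,6).
By the shoelace formula its area is 6.00.

6.00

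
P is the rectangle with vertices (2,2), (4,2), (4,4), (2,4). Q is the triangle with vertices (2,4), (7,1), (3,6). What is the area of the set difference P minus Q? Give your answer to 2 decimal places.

2.80

|P| = 4, |P∩Q| = 1.2.
|P ∖ Q| = |P| − |P∩Q| = 4 − 1.2 = 2.80.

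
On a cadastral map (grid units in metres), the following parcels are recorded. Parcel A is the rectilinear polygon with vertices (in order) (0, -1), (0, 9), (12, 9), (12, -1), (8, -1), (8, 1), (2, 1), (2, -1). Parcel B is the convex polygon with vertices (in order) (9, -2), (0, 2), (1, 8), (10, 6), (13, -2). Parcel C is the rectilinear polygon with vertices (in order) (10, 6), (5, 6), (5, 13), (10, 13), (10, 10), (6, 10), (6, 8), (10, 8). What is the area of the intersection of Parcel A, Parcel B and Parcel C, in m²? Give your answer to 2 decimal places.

2.78

The intersection is the polygon with vertices (10,6), (5,6), (5,7.111).
By the shoelace formula its area is 2.78.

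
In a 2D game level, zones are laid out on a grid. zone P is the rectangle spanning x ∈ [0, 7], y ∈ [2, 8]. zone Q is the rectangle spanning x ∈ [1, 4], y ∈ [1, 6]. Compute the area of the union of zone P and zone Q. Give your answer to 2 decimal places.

By inclusion–exclusion:
Individual areas: |zone P| = 42, |zone Q| = 15.
|zone P∩zone Q|: x∈[1,4], y∈[2,6] → 3·4 = 12.
|zone P ∪ zone Q| = 57 − 12 = 45.00.

45.00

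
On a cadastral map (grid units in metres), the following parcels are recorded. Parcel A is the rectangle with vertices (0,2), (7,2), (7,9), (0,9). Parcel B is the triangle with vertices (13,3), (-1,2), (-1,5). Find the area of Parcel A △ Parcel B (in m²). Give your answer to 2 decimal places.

41.50

|Parcel A| = 49, |Parcel B| = 21, |Parcel A∩Parcel B| = 14.25.
|Parcel A △ Parcel B| = |Parcel A| + |Parcel B| − 2·|Parcel A∩Parcel B| = 49 + 21 − 28.5 = 41.50.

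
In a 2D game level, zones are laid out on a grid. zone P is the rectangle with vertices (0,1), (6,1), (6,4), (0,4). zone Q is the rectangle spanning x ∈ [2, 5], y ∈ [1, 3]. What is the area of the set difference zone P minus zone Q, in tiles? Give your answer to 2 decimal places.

|zone P∩zone Q|: x∈[2,5], y∈[1,3] → 3·2 = 6.
|zone P| = 18.
|zone P ∖ zone Q| = |zone P| − |zone P∩zone Q| = 18 − 6 = 12.00.

12.00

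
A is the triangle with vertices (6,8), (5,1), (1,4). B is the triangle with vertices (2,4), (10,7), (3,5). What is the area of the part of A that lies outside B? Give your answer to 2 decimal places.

|A| = 15.5, |A∩B| = 1.656.
|A ∖ B| = |A| − |A∩B| = 15.5 − 1.656 = 13.84.

13.84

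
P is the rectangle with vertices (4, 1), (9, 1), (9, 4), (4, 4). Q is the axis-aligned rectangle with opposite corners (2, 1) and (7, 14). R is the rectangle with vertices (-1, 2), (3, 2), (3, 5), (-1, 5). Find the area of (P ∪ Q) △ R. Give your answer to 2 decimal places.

77.00

|P ∪ Q| = 71.
|(P ∪ Q) ∩ R| = 3.
|(P ∪ Q) △ R| = 71 + 12 − 6 = 77.00.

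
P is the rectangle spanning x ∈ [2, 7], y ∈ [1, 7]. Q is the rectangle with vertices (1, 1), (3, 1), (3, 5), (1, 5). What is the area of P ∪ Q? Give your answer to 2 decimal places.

By inclusion–exclusion:
Individual areas: |P| = 30, |Q| = 8.
|P∩Q|: x∈[2,3], y∈[1,5] → 1·4 = 4.
|P ∪ Q| = 38 − 4 = 34.00.

34.00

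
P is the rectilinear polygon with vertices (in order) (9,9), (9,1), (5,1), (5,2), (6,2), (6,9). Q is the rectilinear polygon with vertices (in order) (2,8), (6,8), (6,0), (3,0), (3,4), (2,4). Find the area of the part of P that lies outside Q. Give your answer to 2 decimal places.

|P| = 25, |P∩Q| = 1.
|P ∖ Q| = |P| − |P∩Q| = 25 − 1 = 24.00.

24.00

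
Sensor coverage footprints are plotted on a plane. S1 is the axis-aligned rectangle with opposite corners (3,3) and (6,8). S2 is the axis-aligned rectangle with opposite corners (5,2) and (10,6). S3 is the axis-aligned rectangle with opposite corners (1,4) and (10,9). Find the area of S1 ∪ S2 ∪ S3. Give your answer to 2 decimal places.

By inclusion–exclusion:
Individual areas: |S1| = 15, |S2| = 20, |S3| = 45.
|S1∩S2|: x∈[5,6], y∈[3,6] → 1·3 = 3.
|S1∩S3|: x∈[3,6], y∈[4,8] → 3·4 = 12.
|S2∩S3|: x∈[5,10], y∈[4,6] → 5·2 = 10.
|S1∩S2∩S3| = 2.
|S1 ∪ S2 ∪ S3| = 80 − 25 + 2 = 57.00.

57.00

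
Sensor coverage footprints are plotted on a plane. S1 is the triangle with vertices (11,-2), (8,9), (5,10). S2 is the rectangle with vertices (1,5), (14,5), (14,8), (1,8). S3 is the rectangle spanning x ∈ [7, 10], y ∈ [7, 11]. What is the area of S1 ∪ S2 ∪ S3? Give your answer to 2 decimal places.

55.90

By inclusion–exclusion:
Individual areas: |S1| = 15, |S2| = 39, |S3| = 12.
|S1∩S2| = 5.7955.
|S1∩S3| = 2.7121.
|S2∩S3|: x∈[7,10], y∈[7,8] → 3·1 = 3.
|S1∩S2∩S3| = 1.4091.
|S1 ∪ S2 ∪ S3| = 66 − 11.5076 + 1.4091 = 55.90.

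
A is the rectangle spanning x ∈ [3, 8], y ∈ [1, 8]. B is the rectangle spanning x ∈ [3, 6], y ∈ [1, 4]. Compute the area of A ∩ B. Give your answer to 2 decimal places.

|A∩B|: x∈[3,6], y∈[1,4] → 3·3 = 9.

9.00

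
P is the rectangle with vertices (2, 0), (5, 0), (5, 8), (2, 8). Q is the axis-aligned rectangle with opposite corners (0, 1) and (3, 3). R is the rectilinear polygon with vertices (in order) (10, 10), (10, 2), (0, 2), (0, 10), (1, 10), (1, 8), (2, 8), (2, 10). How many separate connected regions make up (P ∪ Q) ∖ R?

(P ∪ Q) ∖ R is a single connected region.

1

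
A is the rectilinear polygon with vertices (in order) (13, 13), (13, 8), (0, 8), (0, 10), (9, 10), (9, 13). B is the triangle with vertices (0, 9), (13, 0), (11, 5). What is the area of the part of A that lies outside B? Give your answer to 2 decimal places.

37.35

|A| = 38, |A∩B| = 0.6528.
|A ∖ B| = |A| − |A∩B| = 38 − 0.6528 = 37.35.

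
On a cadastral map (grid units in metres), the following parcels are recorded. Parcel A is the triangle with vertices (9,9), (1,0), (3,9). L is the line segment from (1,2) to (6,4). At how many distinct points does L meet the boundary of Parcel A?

The segment meets the boundary at (3.759,3.103), (1.488,2.195).

2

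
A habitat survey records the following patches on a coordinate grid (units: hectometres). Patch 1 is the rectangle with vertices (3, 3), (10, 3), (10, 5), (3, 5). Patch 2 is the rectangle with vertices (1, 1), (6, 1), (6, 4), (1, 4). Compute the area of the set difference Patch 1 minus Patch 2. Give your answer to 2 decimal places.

|Patch 1∩Patch 2|: x∈[3,6], y∈[3,4] → 3·1 = 3.
|Patch 1| = 14.
|Patch 1 ∖ Patch 2| = |Patch 1| − |Patch 1∩Patch 2| = 14 − 3 = 11.00.

11.00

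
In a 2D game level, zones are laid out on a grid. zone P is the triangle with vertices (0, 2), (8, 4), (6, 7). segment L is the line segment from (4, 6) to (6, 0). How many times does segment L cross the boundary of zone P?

The segment meets the boundary at (4.923,3.231), (4.174,5.478).

2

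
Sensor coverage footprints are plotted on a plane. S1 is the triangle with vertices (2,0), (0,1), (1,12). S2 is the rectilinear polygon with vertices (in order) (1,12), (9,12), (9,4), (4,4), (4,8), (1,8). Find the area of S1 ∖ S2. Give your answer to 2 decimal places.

|S1| = 11.5, |S1∩S2| = 0.6667.
|S1 ∖ S2| = |S1| − |S1∩S2| = 11.5 − 0.6667 = 10.83.

10.83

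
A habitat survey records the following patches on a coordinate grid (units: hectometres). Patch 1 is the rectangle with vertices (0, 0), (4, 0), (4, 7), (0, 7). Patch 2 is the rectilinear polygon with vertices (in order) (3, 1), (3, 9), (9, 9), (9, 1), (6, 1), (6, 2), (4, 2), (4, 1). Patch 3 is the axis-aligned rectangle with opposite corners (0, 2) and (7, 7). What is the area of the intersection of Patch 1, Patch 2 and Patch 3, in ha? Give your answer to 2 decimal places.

5.00

The intersection is the polygon with vertices (3,7), (4,7), (4,2), (3,2).
By the shoelace formula its area is 5.00.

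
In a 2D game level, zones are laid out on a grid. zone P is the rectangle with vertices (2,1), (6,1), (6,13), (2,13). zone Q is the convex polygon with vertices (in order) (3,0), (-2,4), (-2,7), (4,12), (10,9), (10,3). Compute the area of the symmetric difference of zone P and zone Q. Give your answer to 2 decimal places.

65.02

|zone P| = 48, |zone Q| = 99.5, |zone P∩zone Q| = 41.2381.
|zone P △ zone Q| = |zone P| + |zone Q| − 2·|zone P∩zone Q| = 48 + 99.5 − 82.4762 = 65.02.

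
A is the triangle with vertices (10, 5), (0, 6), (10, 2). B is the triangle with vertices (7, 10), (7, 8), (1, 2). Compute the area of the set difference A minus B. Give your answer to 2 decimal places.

|A| = 15, |A∩B| = 0.7177.
|A ∖ B| = |A| − |A∩B| = 15 − 0.7177 = 14.28.

14.28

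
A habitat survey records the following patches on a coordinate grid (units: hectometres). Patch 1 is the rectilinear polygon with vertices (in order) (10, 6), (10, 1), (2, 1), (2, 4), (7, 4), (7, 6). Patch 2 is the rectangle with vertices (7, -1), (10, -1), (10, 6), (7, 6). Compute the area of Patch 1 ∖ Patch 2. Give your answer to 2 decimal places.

|Patch 1| = 30, |Patch 1∩Patch 2| = 15.
|Patch 1 ∖ Patch 2| = |Patch 1| − |Patch 1∩Patch 2| = 30 − 15 = 15.00.

15.00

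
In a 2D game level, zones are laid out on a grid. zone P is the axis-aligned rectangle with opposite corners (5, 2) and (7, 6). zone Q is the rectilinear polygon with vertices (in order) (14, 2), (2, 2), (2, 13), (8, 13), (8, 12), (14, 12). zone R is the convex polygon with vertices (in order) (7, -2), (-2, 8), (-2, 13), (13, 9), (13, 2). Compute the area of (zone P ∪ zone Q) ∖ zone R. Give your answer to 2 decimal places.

|zone P ∪ zone Q| = 126.
|(zone P ∪ zone Q) ∩ zone R| = 92.0444.
|(zone P ∪ zone Q) ∖ zone R| = 126 − 92.0444 = 33.96.

33.96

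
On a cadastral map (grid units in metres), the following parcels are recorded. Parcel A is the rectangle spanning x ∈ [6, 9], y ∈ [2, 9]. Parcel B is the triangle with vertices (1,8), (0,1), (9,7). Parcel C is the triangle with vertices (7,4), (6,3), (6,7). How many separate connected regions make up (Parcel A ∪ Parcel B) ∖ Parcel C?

(Parcel A ∪ Parcel B) ∖ Parcel C is a single connected region.

1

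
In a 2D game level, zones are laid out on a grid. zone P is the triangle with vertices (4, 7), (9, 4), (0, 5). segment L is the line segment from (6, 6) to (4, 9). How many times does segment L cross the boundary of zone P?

0

The segment lies entirely outside zone P and never meets its boundary.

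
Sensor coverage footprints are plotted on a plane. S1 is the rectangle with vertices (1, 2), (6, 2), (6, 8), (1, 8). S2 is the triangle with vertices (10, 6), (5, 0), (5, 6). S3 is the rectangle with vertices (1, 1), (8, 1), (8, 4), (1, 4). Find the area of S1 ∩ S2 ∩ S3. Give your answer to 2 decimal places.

2.00

The intersection is the polygon with vertices (5,2), (5,4), (6,4), (6,2).
By the shoelace formula its area is 2.00.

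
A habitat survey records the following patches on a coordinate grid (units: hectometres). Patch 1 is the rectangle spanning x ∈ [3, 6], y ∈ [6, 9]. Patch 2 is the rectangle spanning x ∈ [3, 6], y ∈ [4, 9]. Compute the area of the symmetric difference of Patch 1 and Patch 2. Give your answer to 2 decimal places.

|Patch 1∩Patch 2|: x∈[3,6], y∈[6,9] → 3·3 = 9.
|Patch 1 △ Patch 2| = |Patch 1| + |Patch 2| − 2·|Patch 1∩Patch 2| = 9 + 15 − 18 = 6.00.

6.00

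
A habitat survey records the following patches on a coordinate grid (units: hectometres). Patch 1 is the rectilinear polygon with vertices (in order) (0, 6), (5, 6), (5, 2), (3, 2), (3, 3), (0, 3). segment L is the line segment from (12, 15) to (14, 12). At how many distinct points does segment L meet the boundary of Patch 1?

0

The segment lies entirely outside Patch 1 and never meets its boundary.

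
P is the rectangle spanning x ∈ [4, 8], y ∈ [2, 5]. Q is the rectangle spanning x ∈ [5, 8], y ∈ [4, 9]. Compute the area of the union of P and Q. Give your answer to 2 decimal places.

By inclusion–exclusion:
Individual areas: |P| = 12, |Q| = 15.
|P∩Q|: x∈[5,8], y∈[4,5] → 3·1 = 3.
|P ∪ Q| = 27 − 3 = 24.00.

24.00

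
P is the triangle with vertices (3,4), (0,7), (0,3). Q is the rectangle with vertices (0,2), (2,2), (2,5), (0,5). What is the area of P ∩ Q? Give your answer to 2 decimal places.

3.33

The intersection is the polygon with vertices (0,5), (2,5), (2,3.667), (0,3).
By the shoelace formula its area is 3.33.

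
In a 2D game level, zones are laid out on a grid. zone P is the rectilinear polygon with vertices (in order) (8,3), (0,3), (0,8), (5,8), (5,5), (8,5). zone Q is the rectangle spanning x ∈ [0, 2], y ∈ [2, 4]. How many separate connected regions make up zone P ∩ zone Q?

1

zone P ∩ zone Q is a single connected region.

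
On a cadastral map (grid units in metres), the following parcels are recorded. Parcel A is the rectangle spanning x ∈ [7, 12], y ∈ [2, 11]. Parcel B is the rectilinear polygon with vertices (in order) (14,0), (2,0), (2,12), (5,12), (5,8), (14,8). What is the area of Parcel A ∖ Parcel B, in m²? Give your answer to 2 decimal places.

15.00

|Parcel A| = 45, |Parcel A∩Parcel B| = 30.
|Parcel A ∖ Parcel B| = |Parcel A| − |Parcel A∩Parcel B| = 45 − 30 = 15.00.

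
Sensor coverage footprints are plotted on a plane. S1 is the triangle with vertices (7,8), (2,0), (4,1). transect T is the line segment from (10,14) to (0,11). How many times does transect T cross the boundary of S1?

The segment lies entirely outside S1 and never meets its boundary.

0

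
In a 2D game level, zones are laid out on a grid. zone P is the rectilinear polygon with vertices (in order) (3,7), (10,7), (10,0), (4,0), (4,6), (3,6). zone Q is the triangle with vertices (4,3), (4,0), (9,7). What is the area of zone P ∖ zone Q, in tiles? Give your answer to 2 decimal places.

|zone P| = 43, |zone P∩zone Q| = 7.5.
|zone P ∖ zone Q| = |zone P| − |zone P∩zone Q| = 43 − 7.5 = 35.50.

35.50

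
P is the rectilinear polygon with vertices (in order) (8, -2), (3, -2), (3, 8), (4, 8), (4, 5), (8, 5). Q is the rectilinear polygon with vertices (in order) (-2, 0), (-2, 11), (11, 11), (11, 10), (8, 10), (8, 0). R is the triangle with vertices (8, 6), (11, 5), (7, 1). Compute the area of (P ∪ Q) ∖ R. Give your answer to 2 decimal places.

|P ∪ Q| = 123.
|(P ∪ Q) ∩ R| = 2.
|(P ∪ Q) ∖ R| = 123 − 2 = 121.00.

121.00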